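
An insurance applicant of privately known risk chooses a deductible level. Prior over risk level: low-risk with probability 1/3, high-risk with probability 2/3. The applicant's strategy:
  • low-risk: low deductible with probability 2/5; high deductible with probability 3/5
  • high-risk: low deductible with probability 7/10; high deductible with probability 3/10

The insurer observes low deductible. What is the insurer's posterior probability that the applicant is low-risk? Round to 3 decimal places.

P(low deductible) = (1/3)·(2/5) + (2/3)·(7/10) = 3/5
P(low-risk | low deductible) = ((1/3)·(2/5)) / (3/5) = (2/15) / (3/5) = 2/9

0.222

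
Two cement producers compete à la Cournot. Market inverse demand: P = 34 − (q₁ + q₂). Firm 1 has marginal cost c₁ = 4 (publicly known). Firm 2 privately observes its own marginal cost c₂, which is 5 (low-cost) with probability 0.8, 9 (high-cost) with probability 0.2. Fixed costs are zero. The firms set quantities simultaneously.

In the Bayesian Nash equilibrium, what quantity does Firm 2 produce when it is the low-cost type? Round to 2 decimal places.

9.20

Type-c best response for Firm 2: q₂(c) = (34 − c)/2 − q₁/2.
Firm 1 maximizes expected profit; its first-order condition is 34 − 2q₁ − E[q₂] − 4 = 0.
Substituting E[q₂] and solving: E[c₂] = 5.8, so q₁ = (34 − 2·4 + 5.8)/3 = 10.6.
q₂(low-cost) = (34 − 5 − 10.6)/2 = 9.2.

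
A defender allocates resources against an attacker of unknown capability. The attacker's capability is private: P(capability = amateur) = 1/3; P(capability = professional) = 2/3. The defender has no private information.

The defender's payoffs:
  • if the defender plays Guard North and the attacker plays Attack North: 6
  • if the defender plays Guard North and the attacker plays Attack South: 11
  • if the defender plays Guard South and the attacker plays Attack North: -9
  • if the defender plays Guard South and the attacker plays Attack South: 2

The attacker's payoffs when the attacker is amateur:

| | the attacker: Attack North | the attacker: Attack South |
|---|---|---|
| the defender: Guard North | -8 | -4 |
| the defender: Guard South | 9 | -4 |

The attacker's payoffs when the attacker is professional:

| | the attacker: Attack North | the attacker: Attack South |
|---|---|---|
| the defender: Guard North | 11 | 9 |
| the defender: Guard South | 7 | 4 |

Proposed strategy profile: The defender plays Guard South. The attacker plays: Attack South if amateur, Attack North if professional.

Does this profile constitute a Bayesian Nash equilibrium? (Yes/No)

A profile is a BNE iff every type of every player is best-responding given beliefs about the other side.
The defender plays Guard South: E[Guard South] = 1/3·(2) + 2/3·(-9) = -16/3; E[Guard North] = 23/3. Not best-responding. ✗
The attacker (capability amateur), facing Guard South: Attack North gives 9, Attack South gives -4. Proposed Attack South is not best — profitable deviation exists. ✗
The attacker (capability professional), facing Guard South: Attack North gives 7, Attack South gives 4. Proposed Attack North is best. ✓

No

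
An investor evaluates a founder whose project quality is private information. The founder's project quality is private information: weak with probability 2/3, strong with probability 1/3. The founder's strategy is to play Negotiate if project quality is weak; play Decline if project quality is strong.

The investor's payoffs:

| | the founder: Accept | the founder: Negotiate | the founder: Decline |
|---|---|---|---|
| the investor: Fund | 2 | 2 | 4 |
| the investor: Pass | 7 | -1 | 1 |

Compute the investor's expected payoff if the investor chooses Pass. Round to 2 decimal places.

E[Pass] = 2/3·(-1) + 1/3·1 = (-2/3) + 1/3 = -1/3

-0.33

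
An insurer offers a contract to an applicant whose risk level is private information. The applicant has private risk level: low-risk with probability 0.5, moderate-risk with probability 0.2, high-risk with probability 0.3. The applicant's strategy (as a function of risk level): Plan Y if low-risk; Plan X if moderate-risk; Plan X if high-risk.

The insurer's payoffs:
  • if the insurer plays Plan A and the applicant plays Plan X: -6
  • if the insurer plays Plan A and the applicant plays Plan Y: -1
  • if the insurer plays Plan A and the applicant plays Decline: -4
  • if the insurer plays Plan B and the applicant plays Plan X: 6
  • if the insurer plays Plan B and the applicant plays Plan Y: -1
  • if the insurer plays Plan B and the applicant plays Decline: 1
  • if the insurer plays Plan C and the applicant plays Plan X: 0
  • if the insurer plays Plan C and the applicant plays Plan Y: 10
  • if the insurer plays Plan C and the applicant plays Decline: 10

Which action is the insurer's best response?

Plan C

E[Plan A] = 0.5·(-1) + 0.2·(-6) + 0.3·(-6) = -3.5
E[Plan B] = 0.5·(-1) + 0.2·(6) + 0.3·(6) = 2.5
E[Plan C] = 0.5·(10) + 0.2·(0) + 0.3·(0) = 5
Best response: Plan C (5 is the largest).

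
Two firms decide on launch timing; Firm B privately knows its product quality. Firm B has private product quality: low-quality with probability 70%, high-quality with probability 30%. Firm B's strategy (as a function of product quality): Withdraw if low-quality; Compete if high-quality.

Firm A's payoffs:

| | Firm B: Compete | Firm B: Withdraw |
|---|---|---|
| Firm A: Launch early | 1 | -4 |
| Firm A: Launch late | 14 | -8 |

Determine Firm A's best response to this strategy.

Launch late

Compute Firm A's expected payoff for each action, taking the expectation over Firm B's type.
E[Launch early] = 0.7·(-4) + 0.3·(1) = -2.5
E[Launch late] = 0.7·(-8) + 0.3·(14) = -1.4
Best response: Launch late (-1.4 is the largest).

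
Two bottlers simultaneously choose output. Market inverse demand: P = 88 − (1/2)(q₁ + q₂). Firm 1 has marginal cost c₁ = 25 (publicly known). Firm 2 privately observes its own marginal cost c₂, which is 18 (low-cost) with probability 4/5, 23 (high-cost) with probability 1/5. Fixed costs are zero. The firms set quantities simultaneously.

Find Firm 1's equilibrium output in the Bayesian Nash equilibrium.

38

Firm 2 with cost c maximizes (88 − (1/2)(q₁+q₂) − c)·q₂, giving q₂(c) = (88 − c − (1/2)q₁).
E[c₂] = 4/5·18 + 1/5·23 = 19
Firm 1's FOC against E[q₂] yields q₁ = (88 − 2·25 + E[c₂])/(3/2) = (88 − 50 + 19)/(3/2) = 38.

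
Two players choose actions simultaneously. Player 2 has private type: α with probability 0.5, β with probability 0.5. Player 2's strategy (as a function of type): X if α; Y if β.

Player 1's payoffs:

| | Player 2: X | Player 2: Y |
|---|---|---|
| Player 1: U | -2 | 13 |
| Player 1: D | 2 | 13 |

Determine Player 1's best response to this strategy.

D

Compute Player 1's expected payoff for each action, taking the expectation over Player 2's type.
E[U] = 0.5·(-2) + 0.5·(13) = 5.5
E[D] = 0.5·(2) + 0.5·(13) = 7.5
Best response: D (7.5 is the largest).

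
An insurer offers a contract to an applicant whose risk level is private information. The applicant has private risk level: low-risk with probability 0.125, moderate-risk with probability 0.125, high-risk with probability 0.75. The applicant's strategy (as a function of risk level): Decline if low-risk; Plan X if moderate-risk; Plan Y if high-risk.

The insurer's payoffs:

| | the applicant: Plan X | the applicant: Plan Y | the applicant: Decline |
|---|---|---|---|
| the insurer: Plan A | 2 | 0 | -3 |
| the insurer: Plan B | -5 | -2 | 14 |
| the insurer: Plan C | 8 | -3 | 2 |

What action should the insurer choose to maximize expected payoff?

Plan A

Compute the insurer's expected payoff for each action, taking the expectation over the applicant's type.
E[Plan A] = 0.125·(-3) + 0.125·(2) + 0.75·(0) = -0.125
E[Plan B] = 0.125·(14) + 0.125·(-5) + 0.75·(-2) = -0.375
E[Plan C] = 0.125·(2) + 0.125·(8) + 0.75·(-3) = -1
Best response: Plan A (-0.125 is the largest).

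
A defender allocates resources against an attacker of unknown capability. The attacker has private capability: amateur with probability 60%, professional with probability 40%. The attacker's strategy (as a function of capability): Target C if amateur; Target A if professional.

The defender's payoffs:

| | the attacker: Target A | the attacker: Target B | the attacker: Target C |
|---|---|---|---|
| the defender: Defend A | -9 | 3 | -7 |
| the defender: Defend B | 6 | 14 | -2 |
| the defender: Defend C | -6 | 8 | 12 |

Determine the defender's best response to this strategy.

E[Defend A] = 0.6·(-7) + 0.4·(-9) = -7.8
E[Defend B] = 0.6·(-2) + 0.4·(6) = 1.2
E[Defend C] = 0.6·(12) + 0.4·(-6) = 4.8
Best response: Defend C (4.8 is the largest).

Defend C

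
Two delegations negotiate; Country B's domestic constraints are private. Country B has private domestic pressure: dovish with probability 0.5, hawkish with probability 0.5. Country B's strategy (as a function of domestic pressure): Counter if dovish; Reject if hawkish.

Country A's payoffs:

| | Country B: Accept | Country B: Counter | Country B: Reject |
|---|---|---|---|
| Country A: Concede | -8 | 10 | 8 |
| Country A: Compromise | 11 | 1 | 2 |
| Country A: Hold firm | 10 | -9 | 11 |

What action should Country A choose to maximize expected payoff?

Concede

E[Concede] = 0.5·(10) + 0.5·(8) = 9
E[Compromise] = 0.5·(1) + 0.5·(2) = 1.5
E[Hold firm] = 0.5·(-9) + 0.5·(11) = 1
Best response: Concede (9 is the largest).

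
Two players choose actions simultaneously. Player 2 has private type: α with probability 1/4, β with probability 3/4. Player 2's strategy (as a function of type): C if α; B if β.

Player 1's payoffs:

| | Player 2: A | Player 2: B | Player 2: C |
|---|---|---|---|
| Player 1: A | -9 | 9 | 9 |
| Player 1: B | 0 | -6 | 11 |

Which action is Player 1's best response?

A

Compute Player 1's expected payoff for each action, taking the expectation over Player 2's type.
E[A] = 1/4·(9) + 3/4·(9) = 9
E[B] = 1/4·(11) + 3/4·(-6) = -7/4
Best response: A (9 is the largest).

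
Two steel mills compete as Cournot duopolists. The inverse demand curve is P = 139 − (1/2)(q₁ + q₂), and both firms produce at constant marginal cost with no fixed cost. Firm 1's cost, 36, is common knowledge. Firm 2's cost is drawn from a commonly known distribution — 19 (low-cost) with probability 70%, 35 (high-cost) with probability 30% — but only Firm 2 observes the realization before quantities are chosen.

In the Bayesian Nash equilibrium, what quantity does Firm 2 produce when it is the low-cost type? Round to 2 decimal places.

89.73

Firm 2 with cost c maximizes (139 − (1/2)(q₁+q₂) − c)·q₂, giving q₂(c) = (139 − c − (1/2)q₁).
E[c₂] = 0.7·19 + 0.3·35 = 23.8
Firm 1's FOC against E[q₂] yields q₁ = (139 − 2·36 + E[c₂])/(3/2) = (139 − 72 + 23.8)/(3/2) = 60.5333.
q₂(low-cost) = (139 − 19 − (1/2)·60.5333) = 89.7333.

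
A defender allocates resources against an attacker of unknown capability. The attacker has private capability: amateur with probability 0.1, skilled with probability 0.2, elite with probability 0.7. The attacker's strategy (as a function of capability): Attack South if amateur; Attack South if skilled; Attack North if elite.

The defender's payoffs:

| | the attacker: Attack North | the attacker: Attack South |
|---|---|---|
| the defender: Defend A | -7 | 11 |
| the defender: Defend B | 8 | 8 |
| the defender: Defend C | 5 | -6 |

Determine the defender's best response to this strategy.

E[Defend A] = 0.1·(11) + 0.2·(11) + 0.7·(-7) = -1.6
E[Defend B] = 0.1·(8) + 0.2·(8) + 0.7·(8) = 8
E[Defend C] = 0.1·(-6) + 0.2·(-6) + 0.7·(5) = 1.7
Best response: Defend B (8 is the largest).

Defend B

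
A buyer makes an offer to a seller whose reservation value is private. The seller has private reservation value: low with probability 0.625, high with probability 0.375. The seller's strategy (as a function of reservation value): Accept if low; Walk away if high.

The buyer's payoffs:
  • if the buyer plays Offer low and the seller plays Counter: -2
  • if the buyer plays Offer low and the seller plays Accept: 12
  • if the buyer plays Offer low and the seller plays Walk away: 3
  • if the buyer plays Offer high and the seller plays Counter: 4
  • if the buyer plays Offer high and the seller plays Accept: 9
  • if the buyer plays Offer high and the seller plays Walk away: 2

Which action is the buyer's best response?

Compute the buyer's expected payoff for each action, taking the expectation over the seller's type.
E[Offer low] = 0.625·(12) + 0.375·(3) = 8.625
E[Offer high] = 0.625·(9) + 0.375·(2) = 6.375
Best response: Offer low (8.625 is the largest).

Offer low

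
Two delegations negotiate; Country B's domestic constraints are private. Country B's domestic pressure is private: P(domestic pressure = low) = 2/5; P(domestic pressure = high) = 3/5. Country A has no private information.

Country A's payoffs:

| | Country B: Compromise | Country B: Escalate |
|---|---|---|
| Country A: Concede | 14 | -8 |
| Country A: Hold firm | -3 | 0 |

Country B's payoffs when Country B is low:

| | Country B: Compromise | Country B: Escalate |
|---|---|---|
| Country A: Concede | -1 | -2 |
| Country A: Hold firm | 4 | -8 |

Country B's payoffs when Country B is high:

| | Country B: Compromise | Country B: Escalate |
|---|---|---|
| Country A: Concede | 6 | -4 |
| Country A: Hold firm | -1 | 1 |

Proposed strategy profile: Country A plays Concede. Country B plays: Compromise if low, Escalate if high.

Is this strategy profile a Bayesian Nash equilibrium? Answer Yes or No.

A profile is a BNE iff every type of every player is best-responding given beliefs about the other side.
Country A plays Concede: E[Concede] = 2/5·(14) + 3/5·(-8) = 4/5; E[Hold firm] = -6/5. Best-responding. ✓
Country B (domestic pressure low), facing Concede: Compromise gives -1, Escalate gives -2. Proposed Compromise is best. ✓
Country B (domestic pressure high), facing Concede: Compromise gives 6, Escalate gives -4. Proposed Escalate is not best — profitable deviation exists. ✗

No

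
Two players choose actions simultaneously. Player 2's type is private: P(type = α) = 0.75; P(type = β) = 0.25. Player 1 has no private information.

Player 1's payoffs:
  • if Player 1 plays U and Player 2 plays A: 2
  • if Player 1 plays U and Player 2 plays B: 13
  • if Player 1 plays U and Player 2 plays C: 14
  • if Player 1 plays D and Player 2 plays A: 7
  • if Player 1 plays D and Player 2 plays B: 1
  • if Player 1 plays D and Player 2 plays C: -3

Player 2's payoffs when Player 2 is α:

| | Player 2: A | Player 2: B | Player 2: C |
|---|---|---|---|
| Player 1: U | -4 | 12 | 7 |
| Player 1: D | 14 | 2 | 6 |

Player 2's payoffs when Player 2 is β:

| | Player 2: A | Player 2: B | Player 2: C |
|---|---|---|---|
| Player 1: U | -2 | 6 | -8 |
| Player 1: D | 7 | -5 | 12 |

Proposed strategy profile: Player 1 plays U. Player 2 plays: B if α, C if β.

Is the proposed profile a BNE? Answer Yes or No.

No

A profile is a BNE iff every type of every player is best-responding given beliefs about the other side.
Player 1 plays U: E[U] = 0.75·(13) + 0.25·(14) = 13.25; E[D] = 0. Best-responding. ✓
Player 2 (type α), facing U: A gives -4, B gives 12, C gives 7. Proposed B is best. ✓
Player 2 (type β), facing U: A gives -2, B gives 6, C gives -8. Proposed C is not best — profitable deviation exists. ✗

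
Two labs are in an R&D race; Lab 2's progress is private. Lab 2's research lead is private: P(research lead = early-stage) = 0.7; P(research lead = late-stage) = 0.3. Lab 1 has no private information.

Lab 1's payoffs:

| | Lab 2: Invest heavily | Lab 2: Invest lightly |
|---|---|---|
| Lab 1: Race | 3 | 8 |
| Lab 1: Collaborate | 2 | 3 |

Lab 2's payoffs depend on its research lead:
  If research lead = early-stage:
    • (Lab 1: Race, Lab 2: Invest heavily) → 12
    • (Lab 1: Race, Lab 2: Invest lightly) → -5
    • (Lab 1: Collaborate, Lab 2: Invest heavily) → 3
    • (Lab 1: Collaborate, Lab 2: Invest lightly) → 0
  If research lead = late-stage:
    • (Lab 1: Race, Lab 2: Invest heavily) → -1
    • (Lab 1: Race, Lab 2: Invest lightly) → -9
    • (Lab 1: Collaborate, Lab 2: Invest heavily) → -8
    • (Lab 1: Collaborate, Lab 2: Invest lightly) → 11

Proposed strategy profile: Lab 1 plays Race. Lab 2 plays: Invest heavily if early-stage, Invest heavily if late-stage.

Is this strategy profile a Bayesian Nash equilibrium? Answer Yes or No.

Yes

Lab 1 plays Race: E[Race] = 0.7·(3) + 0.3·(3) = 3; E[Collaborate] = 2. Best-responding. ✓
Lab 2 (research lead early-stage), facing Race: Invest heavily gives 12, Invest lightly gives -5. Proposed Invest heavily is best. ✓
Lab 2 (research lead late-stage), facing Race: Invest heavily gives -1, Invest lightly gives -9. Proposed Invest heavily is best. ✓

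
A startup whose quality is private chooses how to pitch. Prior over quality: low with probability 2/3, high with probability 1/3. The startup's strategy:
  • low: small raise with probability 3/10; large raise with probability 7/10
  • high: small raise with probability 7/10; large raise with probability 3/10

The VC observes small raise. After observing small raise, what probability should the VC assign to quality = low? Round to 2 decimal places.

0.46

P(small raise) = (2/3)·(3/10) + (1/3)·(7/10) = 13/30
P(low | small raise) = ((2/3)·(3/10)) / (13/30) = (1/5) / (13/30) = 6/13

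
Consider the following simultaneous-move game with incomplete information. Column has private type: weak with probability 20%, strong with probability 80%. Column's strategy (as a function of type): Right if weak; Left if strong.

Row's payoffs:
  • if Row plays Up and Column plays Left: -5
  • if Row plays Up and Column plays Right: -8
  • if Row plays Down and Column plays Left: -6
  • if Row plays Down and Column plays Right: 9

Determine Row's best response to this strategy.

Down

E[Up] = 0.2·(-8) + 0.8·(-5) = -5.6
E[Down] = 0.2·(9) + 0.8·(-6) = -3
Best response: Down (-3 is the largest).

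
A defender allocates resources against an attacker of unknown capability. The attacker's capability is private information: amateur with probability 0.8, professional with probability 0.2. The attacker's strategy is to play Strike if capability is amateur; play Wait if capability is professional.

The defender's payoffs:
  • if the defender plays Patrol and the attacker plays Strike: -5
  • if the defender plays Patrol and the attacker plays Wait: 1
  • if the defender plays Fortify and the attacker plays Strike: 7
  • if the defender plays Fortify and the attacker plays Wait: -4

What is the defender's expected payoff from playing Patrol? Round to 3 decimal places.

E[Patrol] = 0.8·(-5) + 0.2·1 = (-4) + 0.2 = -3.8

-3.800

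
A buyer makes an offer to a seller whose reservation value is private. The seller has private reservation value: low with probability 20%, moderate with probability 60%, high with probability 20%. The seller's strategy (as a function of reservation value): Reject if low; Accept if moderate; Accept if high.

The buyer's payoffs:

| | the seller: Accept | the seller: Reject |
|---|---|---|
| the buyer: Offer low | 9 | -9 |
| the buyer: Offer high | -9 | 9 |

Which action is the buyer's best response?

E[Offer low] = 0.2·(-9) + 0.6·(9) + 0.2·(9) = 5.4
E[Offer high] = 0.2·(9) + 0.6·(-9) + 0.2·(-9) = -5.4
Best response: Offer low (5.4 is the largest).

Offer low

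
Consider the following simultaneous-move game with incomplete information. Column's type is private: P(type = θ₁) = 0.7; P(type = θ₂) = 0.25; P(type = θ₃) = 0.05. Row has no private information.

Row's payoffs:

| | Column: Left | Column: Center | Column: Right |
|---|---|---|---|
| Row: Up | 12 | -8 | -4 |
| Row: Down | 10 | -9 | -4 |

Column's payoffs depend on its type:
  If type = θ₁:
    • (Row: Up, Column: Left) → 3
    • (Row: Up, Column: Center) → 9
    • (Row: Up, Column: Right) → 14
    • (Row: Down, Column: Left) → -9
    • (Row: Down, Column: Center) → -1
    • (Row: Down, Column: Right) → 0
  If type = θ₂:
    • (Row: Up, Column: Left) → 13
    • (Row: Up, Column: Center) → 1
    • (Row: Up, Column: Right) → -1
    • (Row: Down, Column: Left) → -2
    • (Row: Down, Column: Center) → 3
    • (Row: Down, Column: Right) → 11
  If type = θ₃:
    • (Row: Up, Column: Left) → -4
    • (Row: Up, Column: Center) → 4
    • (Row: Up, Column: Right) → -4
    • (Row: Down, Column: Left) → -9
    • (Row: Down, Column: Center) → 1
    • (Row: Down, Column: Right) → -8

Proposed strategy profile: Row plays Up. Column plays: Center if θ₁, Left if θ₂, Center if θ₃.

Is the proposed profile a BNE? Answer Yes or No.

No

Row plays Up: E[Up] = 0.7·(-8) + 0.25·(12) + 0.05·(-8) = -3; E[Down] = -4.25. Best-responding. ✓
Column (type θ₁), facing Up: Left gives 3, Center gives 9, Right gives 14. Proposed Center is not best — profitable deviation exists. ✗
Column (type θ₂), facing Up: Left gives 13, Center gives 1, Right gives -1. Proposed Left is best. ✓
Column (type θ₃), facing Up: Left gives -4, Center gives 4, Right gives -4. Proposed Center is best. ✓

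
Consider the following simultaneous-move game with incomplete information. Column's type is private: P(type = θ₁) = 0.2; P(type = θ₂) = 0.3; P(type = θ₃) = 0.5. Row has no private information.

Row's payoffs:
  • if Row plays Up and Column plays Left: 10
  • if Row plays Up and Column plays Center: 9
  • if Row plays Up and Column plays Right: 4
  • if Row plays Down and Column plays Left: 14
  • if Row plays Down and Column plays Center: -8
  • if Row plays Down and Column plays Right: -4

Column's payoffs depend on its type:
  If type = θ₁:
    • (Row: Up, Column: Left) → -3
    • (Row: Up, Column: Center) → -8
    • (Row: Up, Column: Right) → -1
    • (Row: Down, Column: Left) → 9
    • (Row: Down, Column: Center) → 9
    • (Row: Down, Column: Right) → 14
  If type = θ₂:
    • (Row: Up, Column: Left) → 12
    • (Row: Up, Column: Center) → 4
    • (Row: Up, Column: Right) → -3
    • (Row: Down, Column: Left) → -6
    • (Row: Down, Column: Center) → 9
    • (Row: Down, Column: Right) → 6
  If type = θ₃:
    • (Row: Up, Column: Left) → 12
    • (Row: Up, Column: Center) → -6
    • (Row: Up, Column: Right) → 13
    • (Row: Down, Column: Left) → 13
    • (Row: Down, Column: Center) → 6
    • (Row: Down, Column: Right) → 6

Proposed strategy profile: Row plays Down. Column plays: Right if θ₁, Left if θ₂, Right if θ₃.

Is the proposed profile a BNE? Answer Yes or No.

A profile is a BNE iff every type of every player is best-responding given beliefs about the other side.
Row plays Down: E[Down] = 0.2·(-4) + 0.3·(14) + 0.5·(-4) = 1.4; E[Up] = 5.8. Not best-responding. ✗
Column (type θ₁), facing Down: Left gives 9, Center gives 9, Right gives 14. Proposed Right is best. ✓
Column (type θ₂), facing Down: Left gives -6, Center gives 9, Right gives 6. Proposed Left is not best — profitable deviation exists. ✗
Column (type θ₃), facing Down: Left gives 13, Center gives 6, Right gives 6. Proposed Right is not best — profitable deviation exists. ✗

No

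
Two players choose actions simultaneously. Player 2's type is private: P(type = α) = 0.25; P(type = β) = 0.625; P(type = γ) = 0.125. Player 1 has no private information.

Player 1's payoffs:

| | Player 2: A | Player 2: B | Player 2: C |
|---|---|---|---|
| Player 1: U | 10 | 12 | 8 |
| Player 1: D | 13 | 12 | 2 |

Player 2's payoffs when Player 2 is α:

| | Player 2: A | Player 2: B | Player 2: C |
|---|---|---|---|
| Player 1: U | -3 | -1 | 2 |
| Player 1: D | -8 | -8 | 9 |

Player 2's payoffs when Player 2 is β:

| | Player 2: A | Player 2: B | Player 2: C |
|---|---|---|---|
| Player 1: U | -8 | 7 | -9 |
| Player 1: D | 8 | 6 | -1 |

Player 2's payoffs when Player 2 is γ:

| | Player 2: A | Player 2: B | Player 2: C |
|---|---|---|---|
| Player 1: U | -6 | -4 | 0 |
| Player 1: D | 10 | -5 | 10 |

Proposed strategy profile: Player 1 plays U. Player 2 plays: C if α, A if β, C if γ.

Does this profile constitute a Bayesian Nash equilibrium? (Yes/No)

Player 1 plays U: E[U] = 0.25·(8) + 0.625·(10) + 0.125·(8) = 9.25; E[D] = 8.875. Best-responding. ✓
Player 2 (type α), facing U: A gives -3, B gives -1, C gives 2. Proposed C is best. ✓
Player 2 (type β), facing U: A gives -8, B gives 7, C gives -9. Proposed A is not best — profitable deviation exists. ✗
Player 2 (type γ), facing U: A gives -6, B gives -4, C gives 0. Proposed C is best. ✓

No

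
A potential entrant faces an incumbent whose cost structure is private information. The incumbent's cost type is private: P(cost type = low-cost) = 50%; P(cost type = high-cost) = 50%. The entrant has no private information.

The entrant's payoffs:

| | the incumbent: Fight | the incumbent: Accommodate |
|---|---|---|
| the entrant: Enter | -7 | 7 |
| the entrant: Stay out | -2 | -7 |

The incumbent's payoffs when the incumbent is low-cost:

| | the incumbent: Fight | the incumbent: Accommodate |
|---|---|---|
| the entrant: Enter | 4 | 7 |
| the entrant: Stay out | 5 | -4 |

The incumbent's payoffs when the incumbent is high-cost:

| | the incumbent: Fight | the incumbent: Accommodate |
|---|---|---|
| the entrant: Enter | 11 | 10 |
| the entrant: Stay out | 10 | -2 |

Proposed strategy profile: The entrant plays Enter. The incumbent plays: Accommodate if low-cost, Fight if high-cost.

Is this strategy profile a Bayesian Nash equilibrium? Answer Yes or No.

Yes

The entrant plays Enter: E[Enter] = 0.5·(7) + 0.5·(-7) = 0; E[Stay out] = -4.5. Best-responding. ✓
The incumbent (cost type low-cost), facing Enter: Fight gives 4, Accommodate gives 7. Proposed Accommodate is best. ✓
The incumbent (cost type high-cost), facing Enter: Fight gives 11, Accommodate gives 10. Proposed Fight is best. ✓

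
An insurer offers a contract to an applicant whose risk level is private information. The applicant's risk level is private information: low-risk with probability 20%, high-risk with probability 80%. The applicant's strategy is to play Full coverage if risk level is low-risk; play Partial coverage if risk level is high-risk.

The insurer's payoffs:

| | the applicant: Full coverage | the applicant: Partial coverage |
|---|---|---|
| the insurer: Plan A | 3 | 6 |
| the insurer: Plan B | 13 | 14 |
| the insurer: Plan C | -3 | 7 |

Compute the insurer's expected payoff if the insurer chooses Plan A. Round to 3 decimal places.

Take the expectation over the applicant's risk level, weighting each type's action by its prior probability.
E[Plan A] = 0.2·3 + 0.8·6 = 0.6 + 4.8 = 5.4

5.400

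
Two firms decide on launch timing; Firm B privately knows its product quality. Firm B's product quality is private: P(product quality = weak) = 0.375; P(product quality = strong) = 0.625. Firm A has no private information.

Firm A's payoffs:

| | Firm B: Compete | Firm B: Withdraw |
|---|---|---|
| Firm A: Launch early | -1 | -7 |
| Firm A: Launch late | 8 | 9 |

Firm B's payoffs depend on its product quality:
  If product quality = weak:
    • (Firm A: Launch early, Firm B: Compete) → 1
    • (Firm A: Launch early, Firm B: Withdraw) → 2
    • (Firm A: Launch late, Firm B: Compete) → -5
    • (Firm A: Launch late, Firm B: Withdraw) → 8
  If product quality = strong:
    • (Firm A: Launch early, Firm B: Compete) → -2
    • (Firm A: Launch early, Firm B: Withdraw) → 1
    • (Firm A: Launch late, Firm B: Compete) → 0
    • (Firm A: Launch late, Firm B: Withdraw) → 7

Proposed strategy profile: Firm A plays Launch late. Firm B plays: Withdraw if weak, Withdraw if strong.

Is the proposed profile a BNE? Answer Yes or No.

Yes

A profile is a BNE iff every type of every player is best-responding given beliefs about the other side.
Firm A plays Launch late: E[Launch late] = 0.375·(9) + 0.625·(9) = 9; E[Launch early] = -7. Best-responding. ✓
Firm B (product quality weak), facing Launch late: Compete gives -5, Withdraw gives 8. Proposed Withdraw is best. ✓
Firm B (product quality strong), facing Launch late: Compete gives 0, Withdraw gives 7. Proposed Withdraw is best. ✓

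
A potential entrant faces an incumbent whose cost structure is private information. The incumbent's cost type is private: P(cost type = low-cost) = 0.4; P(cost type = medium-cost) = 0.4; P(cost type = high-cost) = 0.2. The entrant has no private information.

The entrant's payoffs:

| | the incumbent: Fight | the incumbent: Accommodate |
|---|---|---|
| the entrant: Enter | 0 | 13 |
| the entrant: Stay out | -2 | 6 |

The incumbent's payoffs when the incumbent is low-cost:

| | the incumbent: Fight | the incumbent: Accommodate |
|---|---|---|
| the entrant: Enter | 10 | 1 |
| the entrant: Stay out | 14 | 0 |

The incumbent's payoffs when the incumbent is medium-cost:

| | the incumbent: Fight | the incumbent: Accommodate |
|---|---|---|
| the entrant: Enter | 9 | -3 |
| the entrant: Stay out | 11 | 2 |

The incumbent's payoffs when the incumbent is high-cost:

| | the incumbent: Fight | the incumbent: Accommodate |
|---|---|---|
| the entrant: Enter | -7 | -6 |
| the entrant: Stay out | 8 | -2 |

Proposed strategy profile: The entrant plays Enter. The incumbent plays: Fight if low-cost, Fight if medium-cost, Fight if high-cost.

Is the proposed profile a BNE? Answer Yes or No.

No

The entrant plays Enter: E[Enter] = 0.4·(0) + 0.4·(0) + 0.2·(0) = 0; E[Stay out] = -2. Best-responding. ✓
The incumbent (cost type low-cost), facing Enter: Fight gives 10, Accommodate gives 1. Proposed Fight is best. ✓
The incumbent (cost type medium-cost), facing Enter: Fight gives 9, Accommodate gives -3. Proposed Fight is best. ✓
The incumbent (cost type high-cost), facing Enter: Fight gives -7, Accommodate gives -6. Proposed Fight is not best — profitable deviation exists. ✗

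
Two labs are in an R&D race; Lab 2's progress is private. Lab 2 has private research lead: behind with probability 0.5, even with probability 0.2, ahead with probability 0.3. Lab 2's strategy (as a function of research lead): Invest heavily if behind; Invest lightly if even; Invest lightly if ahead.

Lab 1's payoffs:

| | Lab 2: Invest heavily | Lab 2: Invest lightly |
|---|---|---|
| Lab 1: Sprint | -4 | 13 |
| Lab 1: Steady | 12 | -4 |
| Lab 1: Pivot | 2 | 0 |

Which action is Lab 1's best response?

Sprint

E[Sprint] = 0.5·(-4) + 0.2·(13) + 0.3·(13) = 4.5
E[Steady] = 0.5·(12) + 0.2·(-4) + 0.3·(-4) = 4
E[Pivot] = 0.5·(2) + 0.2·(0) + 0.3·(0) = 1
Best response: Sprint (4.5 is the largest).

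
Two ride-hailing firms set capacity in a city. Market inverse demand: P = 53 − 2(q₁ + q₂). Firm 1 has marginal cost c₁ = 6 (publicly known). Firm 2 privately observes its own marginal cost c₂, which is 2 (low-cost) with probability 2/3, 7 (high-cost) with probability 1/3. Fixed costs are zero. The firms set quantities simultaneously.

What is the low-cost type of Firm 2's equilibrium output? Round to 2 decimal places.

Type-c best response for Firm 2: q₂(c) = (53 − c)/4 − q₁/2.
Firm 1 maximizes expected profit; its first-order condition is 53 − 4q₁ − 2E[q₂] − 6 = 0.
Substituting E[q₂] and solving: E[c₂] = 3.66667, so q₁ = (53 − 2·6 + 3.66667)/6 = 7.44444.
q₂(low-cost) = (53 − 2 − 2·7.44444)/4 = 9.02778.

9.03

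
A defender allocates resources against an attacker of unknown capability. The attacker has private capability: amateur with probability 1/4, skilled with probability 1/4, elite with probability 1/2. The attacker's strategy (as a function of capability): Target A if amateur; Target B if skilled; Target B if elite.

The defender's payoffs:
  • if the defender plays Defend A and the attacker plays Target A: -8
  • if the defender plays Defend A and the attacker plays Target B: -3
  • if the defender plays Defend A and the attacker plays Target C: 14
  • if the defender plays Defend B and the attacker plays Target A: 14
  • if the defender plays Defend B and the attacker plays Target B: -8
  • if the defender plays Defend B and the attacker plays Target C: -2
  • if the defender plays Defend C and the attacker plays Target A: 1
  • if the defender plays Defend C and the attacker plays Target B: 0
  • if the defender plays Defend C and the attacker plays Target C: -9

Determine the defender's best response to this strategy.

Defend C

E[Defend A] = 1/4·(-8) + 1/4·(-3) + 1/2·(-3) = -17/4
E[Defend B] = 1/4·(14) + 1/4·(-8) + 1/2·(-8) = -5/2
E[Defend C] = 1/4·(1) + 1/4·(0) + 1/2·(0) = 1/4
Best response: Defend C (1/4 is the largest).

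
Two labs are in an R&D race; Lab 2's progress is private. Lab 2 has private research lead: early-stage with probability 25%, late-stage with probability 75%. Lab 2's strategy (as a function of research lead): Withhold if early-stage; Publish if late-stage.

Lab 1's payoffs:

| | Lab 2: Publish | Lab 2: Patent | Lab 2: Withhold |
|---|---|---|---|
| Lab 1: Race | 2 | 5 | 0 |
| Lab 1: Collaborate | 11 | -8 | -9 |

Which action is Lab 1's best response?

Collaborate

E[Race] = 0.25·(0) + 0.75·(2) = 1.5
E[Collaborate] = 0.25·(-9) + 0.75·(11) = 6
Best response: Collaborate (6 is the largest).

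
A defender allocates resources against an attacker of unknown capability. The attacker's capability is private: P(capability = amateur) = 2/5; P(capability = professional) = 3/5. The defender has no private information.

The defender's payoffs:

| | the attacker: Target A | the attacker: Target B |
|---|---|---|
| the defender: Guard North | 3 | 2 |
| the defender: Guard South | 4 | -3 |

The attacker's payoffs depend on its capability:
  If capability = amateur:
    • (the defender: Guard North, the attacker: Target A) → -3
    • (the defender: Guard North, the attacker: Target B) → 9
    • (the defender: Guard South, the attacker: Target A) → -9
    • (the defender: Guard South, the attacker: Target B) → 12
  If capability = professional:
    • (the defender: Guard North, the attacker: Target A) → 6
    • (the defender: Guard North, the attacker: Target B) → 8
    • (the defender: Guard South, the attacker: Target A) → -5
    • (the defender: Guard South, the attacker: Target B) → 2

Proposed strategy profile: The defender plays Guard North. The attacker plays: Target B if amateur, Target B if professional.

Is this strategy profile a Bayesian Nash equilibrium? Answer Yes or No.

Yes

The defender plays Guard North: E[Guard North] = 2/5·(2) + 3/5·(2) = 2; E[Guard South] = -3. Best-responding. ✓
The attacker (capability amateur), facing Guard North: Target A gives -3, Target B gives 9. Proposed Target B is best. ✓
The attacker (capability professional), facing Guard North: Target A gives 6, Target B gives 8. Proposed Target B is best. ✓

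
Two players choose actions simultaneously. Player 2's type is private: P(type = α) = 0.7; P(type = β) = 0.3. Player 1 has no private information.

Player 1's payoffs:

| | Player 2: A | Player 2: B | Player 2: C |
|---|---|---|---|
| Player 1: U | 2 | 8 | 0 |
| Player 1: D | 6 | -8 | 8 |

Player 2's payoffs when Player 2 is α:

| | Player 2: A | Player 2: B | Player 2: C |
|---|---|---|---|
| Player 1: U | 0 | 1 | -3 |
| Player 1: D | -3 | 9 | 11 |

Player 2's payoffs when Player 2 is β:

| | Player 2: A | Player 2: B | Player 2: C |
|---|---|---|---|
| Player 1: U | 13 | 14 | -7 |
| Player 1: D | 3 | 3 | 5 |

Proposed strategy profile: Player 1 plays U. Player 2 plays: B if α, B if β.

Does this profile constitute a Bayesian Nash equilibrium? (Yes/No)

Player 1 plays U: E[U] = 0.7·(8) + 0.3·(8) = 8; E[D] = -8. Best-responding. ✓
Player 2 (type α), facing U: A gives 0, B gives 1, C gives -3. Proposed B is best. ✓
Player 2 (type β), facing U: A gives 13, B gives 14, C gives -7. Proposed B is best. ✓

Yes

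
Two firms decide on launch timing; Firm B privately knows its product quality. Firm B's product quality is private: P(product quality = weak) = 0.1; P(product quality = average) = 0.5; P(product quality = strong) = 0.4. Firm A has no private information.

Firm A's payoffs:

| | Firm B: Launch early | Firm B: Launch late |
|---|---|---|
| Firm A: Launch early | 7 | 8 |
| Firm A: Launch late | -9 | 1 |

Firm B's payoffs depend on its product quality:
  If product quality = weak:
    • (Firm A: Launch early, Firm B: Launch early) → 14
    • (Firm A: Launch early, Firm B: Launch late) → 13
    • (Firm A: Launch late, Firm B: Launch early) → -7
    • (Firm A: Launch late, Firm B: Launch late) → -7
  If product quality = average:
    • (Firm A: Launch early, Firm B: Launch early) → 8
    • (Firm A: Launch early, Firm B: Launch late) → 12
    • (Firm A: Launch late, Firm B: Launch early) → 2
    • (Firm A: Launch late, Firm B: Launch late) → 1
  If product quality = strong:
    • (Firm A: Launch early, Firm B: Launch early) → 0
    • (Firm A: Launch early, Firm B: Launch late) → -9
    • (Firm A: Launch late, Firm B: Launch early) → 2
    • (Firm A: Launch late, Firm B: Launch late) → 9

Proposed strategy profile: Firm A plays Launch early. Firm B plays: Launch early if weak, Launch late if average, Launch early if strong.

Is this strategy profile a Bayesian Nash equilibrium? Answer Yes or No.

A profile is a BNE iff every type of every player is best-responding given beliefs about the other side.
Firm A plays Launch early: E[Launch early] = 0.1·(7) + 0.5·(8) + 0.4·(7) = 7.5; E[Launch late] = -4. Best-responding. ✓
Firm B (product quality weak), facing Launch early: Launch early gives 14, Launch late gives 13. Proposed Launch early is best. ✓
Firm B (product quality average), facing Launch early: Launch early gives 8, Launch late gives 12. Proposed Launch late is best. ✓
Firm B (product quality strong), facing Launch early: Launch early gives 0, Launch late gives -9. Proposed Launch early is best. ✓

Yes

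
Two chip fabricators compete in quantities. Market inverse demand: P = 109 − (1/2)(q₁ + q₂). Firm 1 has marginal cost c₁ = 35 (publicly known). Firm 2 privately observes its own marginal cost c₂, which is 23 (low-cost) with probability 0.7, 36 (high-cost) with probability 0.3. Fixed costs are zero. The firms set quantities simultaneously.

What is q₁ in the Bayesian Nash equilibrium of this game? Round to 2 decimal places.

Type-c best response for Firm 2: q₂(c) = (109 − c) − q₁/2.
Firm 1 maximizes expected profit; its first-order condition is 109 − q₁ − (1/2)E[q₂] − 35 = 0.
Substituting E[q₂] and solving: E[c₂] = 26.9, so q₁ = (109 − 2·35 + 26.9)/(3/2) = 43.9333.

43.93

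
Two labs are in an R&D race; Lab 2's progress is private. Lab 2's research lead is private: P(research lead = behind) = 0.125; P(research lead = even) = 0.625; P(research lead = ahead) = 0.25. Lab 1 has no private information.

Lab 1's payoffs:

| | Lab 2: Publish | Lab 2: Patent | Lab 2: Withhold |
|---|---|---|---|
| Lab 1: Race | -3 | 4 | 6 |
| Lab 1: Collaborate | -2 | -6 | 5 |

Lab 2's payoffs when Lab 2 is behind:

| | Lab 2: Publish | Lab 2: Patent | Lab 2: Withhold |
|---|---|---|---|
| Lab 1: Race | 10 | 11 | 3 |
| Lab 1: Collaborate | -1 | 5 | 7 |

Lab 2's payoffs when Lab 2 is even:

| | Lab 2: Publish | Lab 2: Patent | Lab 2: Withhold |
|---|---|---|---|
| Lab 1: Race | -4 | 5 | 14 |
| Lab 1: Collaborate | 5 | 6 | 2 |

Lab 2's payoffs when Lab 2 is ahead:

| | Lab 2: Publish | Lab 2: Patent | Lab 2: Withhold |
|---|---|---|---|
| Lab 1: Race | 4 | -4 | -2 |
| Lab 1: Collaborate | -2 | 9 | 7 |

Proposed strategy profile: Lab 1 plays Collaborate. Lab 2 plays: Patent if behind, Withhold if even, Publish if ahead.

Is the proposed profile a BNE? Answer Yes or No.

Lab 1 plays Collaborate: E[Collaborate] = 0.125·(-6) + 0.625·(5) + 0.25·(-2) = 1.875; E[Race] = 3.5. Not best-responding. ✗
Lab 2 (research lead behind), facing Collaborate: Publish gives -1, Patent gives 5, Withhold gives 7. Proposed Patent is not best — profitable deviation exists. ✗
Lab 2 (research lead even), facing Collaborate: Publish gives 5, Patent gives 6, Withhold gives 2. Proposed Withhold is not best — profitable deviation exists. ✗
Lab 2 (research lead ahead), facing Collaborate: Publish gives -2, Patent gives 9, Withhold gives 7. Proposed Publish is not best — profitable deviation exists. ✗

No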